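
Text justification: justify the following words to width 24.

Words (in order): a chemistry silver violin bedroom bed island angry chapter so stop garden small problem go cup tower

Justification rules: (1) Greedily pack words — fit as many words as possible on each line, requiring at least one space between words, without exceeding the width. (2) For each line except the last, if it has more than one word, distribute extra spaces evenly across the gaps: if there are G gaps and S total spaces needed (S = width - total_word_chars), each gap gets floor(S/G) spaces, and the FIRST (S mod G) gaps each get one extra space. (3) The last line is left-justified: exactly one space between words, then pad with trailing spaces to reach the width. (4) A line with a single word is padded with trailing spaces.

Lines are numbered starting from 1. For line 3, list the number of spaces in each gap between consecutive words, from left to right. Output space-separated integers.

Line 1: ['a', 'chemistry', 'silver'] (min_width=18, slack=6)
Line 2: ['violin', 'bedroom', 'bed'] (min_width=18, slack=6)
Line 3: ['island', 'angry', 'chapter', 'so'] (min_width=23, slack=1)
Line 4: ['stop', 'garden', 'small'] (min_width=17, slack=7)
Line 5: ['problem', 'go', 'cup', 'tower'] (min_width=20, slack=4)

Answer: 2 1 1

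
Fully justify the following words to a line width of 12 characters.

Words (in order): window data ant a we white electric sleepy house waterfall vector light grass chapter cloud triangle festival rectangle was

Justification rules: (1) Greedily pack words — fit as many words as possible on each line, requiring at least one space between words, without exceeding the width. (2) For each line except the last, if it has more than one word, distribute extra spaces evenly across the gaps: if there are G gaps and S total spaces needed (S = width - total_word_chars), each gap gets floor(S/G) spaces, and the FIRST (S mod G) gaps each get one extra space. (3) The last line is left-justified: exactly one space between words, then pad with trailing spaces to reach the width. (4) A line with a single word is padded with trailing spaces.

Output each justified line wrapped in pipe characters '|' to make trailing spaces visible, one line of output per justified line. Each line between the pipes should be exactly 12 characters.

Line 1: ['window', 'data'] (min_width=11, slack=1)
Line 2: ['ant', 'a', 'we'] (min_width=8, slack=4)
Line 3: ['white'] (min_width=5, slack=7)
Line 4: ['electric'] (min_width=8, slack=4)
Line 5: ['sleepy', 'house'] (min_width=12, slack=0)
Line 6: ['waterfall'] (min_width=9, slack=3)
Line 7: ['vector', 'light'] (min_width=12, slack=0)
Line 8: ['grass'] (min_width=5, slack=7)
Line 9: ['chapter'] (min_width=7, slack=5)
Line 10: ['cloud'] (min_width=5, slack=7)
Line 11: ['triangle'] (min_width=8, slack=4)
Line 12: ['festival'] (min_width=8, slack=4)
Line 13: ['rectangle'] (min_width=9, slack=3)
Line 14: ['was'] (min_width=3, slack=9)

Answer: |window  data|
|ant   a   we|
|white       |
|electric    |
|sleepy house|
|waterfall   |
|vector light|
|grass       |
|chapter     |
|cloud       |
|triangle    |
|festival    |
|rectangle   |
|was         |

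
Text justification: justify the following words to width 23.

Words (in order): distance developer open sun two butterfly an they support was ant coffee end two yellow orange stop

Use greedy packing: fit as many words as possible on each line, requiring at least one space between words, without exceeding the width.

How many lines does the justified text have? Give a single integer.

Line 1: ['distance', 'developer', 'open'] (min_width=23, slack=0)
Line 2: ['sun', 'two', 'butterfly', 'an'] (min_width=20, slack=3)
Line 3: ['they', 'support', 'was', 'ant'] (min_width=20, slack=3)
Line 4: ['coffee', 'end', 'two', 'yellow'] (min_width=21, slack=2)
Line 5: ['orange', 'stop'] (min_width=11, slack=12)
Total lines: 5

Answer: 5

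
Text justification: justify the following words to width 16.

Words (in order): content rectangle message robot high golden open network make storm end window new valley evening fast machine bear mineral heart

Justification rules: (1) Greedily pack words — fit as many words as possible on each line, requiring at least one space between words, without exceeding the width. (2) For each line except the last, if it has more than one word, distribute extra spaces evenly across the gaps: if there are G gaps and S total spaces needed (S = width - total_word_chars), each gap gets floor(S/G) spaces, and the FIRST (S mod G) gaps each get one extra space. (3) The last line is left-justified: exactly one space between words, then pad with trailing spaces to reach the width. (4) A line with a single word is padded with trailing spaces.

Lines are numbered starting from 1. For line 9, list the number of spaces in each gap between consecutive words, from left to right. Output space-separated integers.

Line 1: ['content'] (min_width=7, slack=9)
Line 2: ['rectangle'] (min_width=9, slack=7)
Line 3: ['message', 'robot'] (min_width=13, slack=3)
Line 4: ['high', 'golden', 'open'] (min_width=16, slack=0)
Line 5: ['network', 'make'] (min_width=12, slack=4)
Line 6: ['storm', 'end', 'window'] (min_width=16, slack=0)
Line 7: ['new', 'valley'] (min_width=10, slack=6)
Line 8: ['evening', 'fast'] (min_width=12, slack=4)
Line 9: ['machine', 'bear'] (min_width=12, slack=4)
Line 10: ['mineral', 'heart'] (min_width=13, slack=3)

Answer: 5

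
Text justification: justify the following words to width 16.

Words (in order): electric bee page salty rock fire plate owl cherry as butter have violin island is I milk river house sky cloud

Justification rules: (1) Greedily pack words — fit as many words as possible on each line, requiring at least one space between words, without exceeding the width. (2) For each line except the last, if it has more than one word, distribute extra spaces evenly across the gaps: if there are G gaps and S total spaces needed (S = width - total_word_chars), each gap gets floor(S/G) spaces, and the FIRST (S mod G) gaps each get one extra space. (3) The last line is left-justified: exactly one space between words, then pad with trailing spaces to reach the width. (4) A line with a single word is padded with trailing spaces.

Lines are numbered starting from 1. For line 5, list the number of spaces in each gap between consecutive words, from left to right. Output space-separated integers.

Line 1: ['electric', 'bee'] (min_width=12, slack=4)
Line 2: ['page', 'salty', 'rock'] (min_width=15, slack=1)
Line 3: ['fire', 'plate', 'owl'] (min_width=14, slack=2)
Line 4: ['cherry', 'as', 'butter'] (min_width=16, slack=0)
Line 5: ['have', 'violin'] (min_width=11, slack=5)
Line 6: ['island', 'is', 'I', 'milk'] (min_width=16, slack=0)
Line 7: ['river', 'house', 'sky'] (min_width=15, slack=1)
Line 8: ['cloud'] (min_width=5, slack=11)

Answer: 6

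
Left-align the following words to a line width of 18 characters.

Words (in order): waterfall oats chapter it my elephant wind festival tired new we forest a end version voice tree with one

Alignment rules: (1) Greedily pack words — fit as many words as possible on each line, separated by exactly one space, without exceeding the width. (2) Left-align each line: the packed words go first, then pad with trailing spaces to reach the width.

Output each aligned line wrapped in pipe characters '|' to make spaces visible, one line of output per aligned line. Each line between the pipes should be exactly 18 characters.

Answer: |waterfall oats    |
|chapter it my     |
|elephant wind     |
|festival tired new|
|we forest a end   |
|version voice tree|
|with one          |

Derivation:
Line 1: ['waterfall', 'oats'] (min_width=14, slack=4)
Line 2: ['chapter', 'it', 'my'] (min_width=13, slack=5)
Line 3: ['elephant', 'wind'] (min_width=13, slack=5)
Line 4: ['festival', 'tired', 'new'] (min_width=18, slack=0)
Line 5: ['we', 'forest', 'a', 'end'] (min_width=15, slack=3)
Line 6: ['version', 'voice', 'tree'] (min_width=18, slack=0)
Line 7: ['with', 'one'] (min_width=8, slack=10)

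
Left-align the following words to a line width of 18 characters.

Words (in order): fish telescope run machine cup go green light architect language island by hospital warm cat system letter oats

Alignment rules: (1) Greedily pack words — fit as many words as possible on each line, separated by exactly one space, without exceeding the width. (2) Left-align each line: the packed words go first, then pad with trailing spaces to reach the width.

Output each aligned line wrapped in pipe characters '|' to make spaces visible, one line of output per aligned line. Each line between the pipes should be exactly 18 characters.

Answer: |fish telescope run|
|machine cup go    |
|green light       |
|architect language|
|island by hospital|
|warm cat system   |
|letter oats       |

Derivation:
Line 1: ['fish', 'telescope', 'run'] (min_width=18, slack=0)
Line 2: ['machine', 'cup', 'go'] (min_width=14, slack=4)
Line 3: ['green', 'light'] (min_width=11, slack=7)
Line 4: ['architect', 'language'] (min_width=18, slack=0)
Line 5: ['island', 'by', 'hospital'] (min_width=18, slack=0)
Line 6: ['warm', 'cat', 'system'] (min_width=15, slack=3)
Line 7: ['letter', 'oats'] (min_width=11, slack=7)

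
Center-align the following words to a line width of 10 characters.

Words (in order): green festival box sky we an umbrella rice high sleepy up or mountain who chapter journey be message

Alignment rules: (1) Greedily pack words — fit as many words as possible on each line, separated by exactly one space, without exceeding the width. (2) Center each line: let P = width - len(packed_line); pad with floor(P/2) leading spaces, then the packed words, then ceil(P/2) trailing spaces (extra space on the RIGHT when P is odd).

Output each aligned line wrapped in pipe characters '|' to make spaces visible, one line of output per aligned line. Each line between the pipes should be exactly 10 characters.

Answer: |  green   |
| festival |
|box sky we|
|    an    |
| umbrella |
|rice high |
|sleepy up |
|    or    |
| mountain |
|   who    |
| chapter  |
|journey be|
| message  |

Derivation:
Line 1: ['green'] (min_width=5, slack=5)
Line 2: ['festival'] (min_width=8, slack=2)
Line 3: ['box', 'sky', 'we'] (min_width=10, slack=0)
Line 4: ['an'] (min_width=2, slack=8)
Line 5: ['umbrella'] (min_width=8, slack=2)
Line 6: ['rice', 'high'] (min_width=9, slack=1)
Line 7: ['sleepy', 'up'] (min_width=9, slack=1)
Line 8: ['or'] (min_width=2, slack=8)
Line 9: ['mountain'] (min_width=8, slack=2)
Line 10: ['who'] (min_width=3, slack=7)
Line 11: ['chapter'] (min_width=7, slack=3)
Line 12: ['journey', 'be'] (min_width=10, slack=0)
Line 13: ['message'] (min_width=7, slack=3)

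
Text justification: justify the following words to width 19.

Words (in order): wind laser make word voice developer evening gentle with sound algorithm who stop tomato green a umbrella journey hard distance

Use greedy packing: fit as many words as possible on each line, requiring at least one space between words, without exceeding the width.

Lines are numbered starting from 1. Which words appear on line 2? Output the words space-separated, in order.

Answer: word voice

Derivation:
Line 1: ['wind', 'laser', 'make'] (min_width=15, slack=4)
Line 2: ['word', 'voice'] (min_width=10, slack=9)
Line 3: ['developer', 'evening'] (min_width=17, slack=2)
Line 4: ['gentle', 'with', 'sound'] (min_width=17, slack=2)
Line 5: ['algorithm', 'who', 'stop'] (min_width=18, slack=1)
Line 6: ['tomato', 'green', 'a'] (min_width=14, slack=5)
Line 7: ['umbrella', 'journey'] (min_width=16, slack=3)
Line 8: ['hard', 'distance'] (min_width=13, slack=6)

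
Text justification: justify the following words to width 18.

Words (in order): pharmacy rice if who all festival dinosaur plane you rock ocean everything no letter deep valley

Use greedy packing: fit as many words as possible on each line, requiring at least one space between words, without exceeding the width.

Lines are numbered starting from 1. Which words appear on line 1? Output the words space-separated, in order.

Answer: pharmacy rice if

Derivation:
Line 1: ['pharmacy', 'rice', 'if'] (min_width=16, slack=2)
Line 2: ['who', 'all', 'festival'] (min_width=16, slack=2)
Line 3: ['dinosaur', 'plane', 'you'] (min_width=18, slack=0)
Line 4: ['rock', 'ocean'] (min_width=10, slack=8)
Line 5: ['everything', 'no'] (min_width=13, slack=5)
Line 6: ['letter', 'deep', 'valley'] (min_width=18, slack=0)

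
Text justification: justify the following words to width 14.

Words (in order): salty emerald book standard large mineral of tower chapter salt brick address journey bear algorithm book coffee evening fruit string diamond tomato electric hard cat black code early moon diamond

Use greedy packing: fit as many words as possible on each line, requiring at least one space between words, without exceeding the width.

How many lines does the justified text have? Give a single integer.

Line 1: ['salty', 'emerald'] (min_width=13, slack=1)
Line 2: ['book', 'standard'] (min_width=13, slack=1)
Line 3: ['large', 'mineral'] (min_width=13, slack=1)
Line 4: ['of', 'tower'] (min_width=8, slack=6)
Line 5: ['chapter', 'salt'] (min_width=12, slack=2)
Line 6: ['brick', 'address'] (min_width=13, slack=1)
Line 7: ['journey', 'bear'] (min_width=12, slack=2)
Line 8: ['algorithm', 'book'] (min_width=14, slack=0)
Line 9: ['coffee', 'evening'] (min_width=14, slack=0)
Line 10: ['fruit', 'string'] (min_width=12, slack=2)
Line 11: ['diamond', 'tomato'] (min_width=14, slack=0)
Line 12: ['electric', 'hard'] (min_width=13, slack=1)
Line 13: ['cat', 'black', 'code'] (min_width=14, slack=0)
Line 14: ['early', 'moon'] (min_width=10, slack=4)
Line 15: ['diamond'] (min_width=7, slack=7)
Total lines: 15

Answer: 15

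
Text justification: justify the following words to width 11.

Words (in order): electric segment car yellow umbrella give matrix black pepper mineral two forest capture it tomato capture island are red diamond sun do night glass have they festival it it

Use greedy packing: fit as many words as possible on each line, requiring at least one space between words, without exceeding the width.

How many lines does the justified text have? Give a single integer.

Answer: 19

Derivation:
Line 1: ['electric'] (min_width=8, slack=3)
Line 2: ['segment', 'car'] (min_width=11, slack=0)
Line 3: ['yellow'] (min_width=6, slack=5)
Line 4: ['umbrella'] (min_width=8, slack=3)
Line 5: ['give', 'matrix'] (min_width=11, slack=0)
Line 6: ['black'] (min_width=5, slack=6)
Line 7: ['pepper'] (min_width=6, slack=5)
Line 8: ['mineral', 'two'] (min_width=11, slack=0)
Line 9: ['forest'] (min_width=6, slack=5)
Line 10: ['capture', 'it'] (min_width=10, slack=1)
Line 11: ['tomato'] (min_width=6, slack=5)
Line 12: ['capture'] (min_width=7, slack=4)
Line 13: ['island', 'are'] (min_width=10, slack=1)
Line 14: ['red', 'diamond'] (min_width=11, slack=0)
Line 15: ['sun', 'do'] (min_width=6, slack=5)
Line 16: ['night', 'glass'] (min_width=11, slack=0)
Line 17: ['have', 'they'] (min_width=9, slack=2)
Line 18: ['festival', 'it'] (min_width=11, slack=0)
Line 19: ['it'] (min_width=2, slack=9)
Total lines: 19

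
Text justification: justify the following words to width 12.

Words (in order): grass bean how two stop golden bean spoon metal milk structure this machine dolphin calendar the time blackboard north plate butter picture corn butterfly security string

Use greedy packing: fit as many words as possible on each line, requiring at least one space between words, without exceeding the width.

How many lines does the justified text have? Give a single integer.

Line 1: ['grass', 'bean'] (min_width=10, slack=2)
Line 2: ['how', 'two', 'stop'] (min_width=12, slack=0)
Line 3: ['golden', 'bean'] (min_width=11, slack=1)
Line 4: ['spoon', 'metal'] (min_width=11, slack=1)
Line 5: ['milk'] (min_width=4, slack=8)
Line 6: ['structure'] (min_width=9, slack=3)
Line 7: ['this', 'machine'] (min_width=12, slack=0)
Line 8: ['dolphin'] (min_width=7, slack=5)
Line 9: ['calendar', 'the'] (min_width=12, slack=0)
Line 10: ['time'] (min_width=4, slack=8)
Line 11: ['blackboard'] (min_width=10, slack=2)
Line 12: ['north', 'plate'] (min_width=11, slack=1)
Line 13: ['butter'] (min_width=6, slack=6)
Line 14: ['picture', 'corn'] (min_width=12, slack=0)
Line 15: ['butterfly'] (min_width=9, slack=3)
Line 16: ['security'] (min_width=8, slack=4)
Line 17: ['string'] (min_width=6, slack=6)
Total lines: 17

Answer: 17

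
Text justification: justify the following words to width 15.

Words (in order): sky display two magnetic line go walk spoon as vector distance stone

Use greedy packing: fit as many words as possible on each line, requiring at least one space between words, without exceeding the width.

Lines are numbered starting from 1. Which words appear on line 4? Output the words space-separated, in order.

Answer: as vector

Derivation:
Line 1: ['sky', 'display', 'two'] (min_width=15, slack=0)
Line 2: ['magnetic', 'line'] (min_width=13, slack=2)
Line 3: ['go', 'walk', 'spoon'] (min_width=13, slack=2)
Line 4: ['as', 'vector'] (min_width=9, slack=6)
Line 5: ['distance', 'stone'] (min_width=14, slack=1)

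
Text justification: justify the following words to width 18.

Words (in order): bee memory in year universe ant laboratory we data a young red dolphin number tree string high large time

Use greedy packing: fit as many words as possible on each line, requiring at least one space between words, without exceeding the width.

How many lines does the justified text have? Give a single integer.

Line 1: ['bee', 'memory', 'in', 'year'] (min_width=18, slack=0)
Line 2: ['universe', 'ant'] (min_width=12, slack=6)
Line 3: ['laboratory', 'we', 'data'] (min_width=18, slack=0)
Line 4: ['a', 'young', 'red'] (min_width=11, slack=7)
Line 5: ['dolphin', 'number'] (min_width=14, slack=4)
Line 6: ['tree', 'string', 'high'] (min_width=16, slack=2)
Line 7: ['large', 'time'] (min_width=10, slack=8)
Total lines: 7

Answer: 7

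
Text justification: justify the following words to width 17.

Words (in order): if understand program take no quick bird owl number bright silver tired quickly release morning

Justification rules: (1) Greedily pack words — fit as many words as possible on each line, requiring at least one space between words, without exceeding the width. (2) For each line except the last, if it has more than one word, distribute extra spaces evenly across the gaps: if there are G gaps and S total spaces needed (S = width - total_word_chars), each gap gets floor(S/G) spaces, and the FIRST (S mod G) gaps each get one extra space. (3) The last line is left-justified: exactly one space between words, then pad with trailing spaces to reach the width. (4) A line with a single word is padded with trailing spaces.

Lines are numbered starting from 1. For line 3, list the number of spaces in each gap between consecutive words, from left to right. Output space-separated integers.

Line 1: ['if', 'understand'] (min_width=13, slack=4)
Line 2: ['program', 'take', 'no'] (min_width=15, slack=2)
Line 3: ['quick', 'bird', 'owl'] (min_width=14, slack=3)
Line 4: ['number', 'bright'] (min_width=13, slack=4)
Line 5: ['silver', 'tired'] (min_width=12, slack=5)
Line 6: ['quickly', 'release'] (min_width=15, slack=2)
Line 7: ['morning'] (min_width=7, slack=10)

Answer: 3 2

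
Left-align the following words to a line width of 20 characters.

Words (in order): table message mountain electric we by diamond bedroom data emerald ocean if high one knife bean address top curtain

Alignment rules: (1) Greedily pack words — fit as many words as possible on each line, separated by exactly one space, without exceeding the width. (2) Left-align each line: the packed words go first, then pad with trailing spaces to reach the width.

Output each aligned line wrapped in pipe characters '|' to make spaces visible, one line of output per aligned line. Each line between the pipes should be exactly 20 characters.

Line 1: ['table', 'message'] (min_width=13, slack=7)
Line 2: ['mountain', 'electric', 'we'] (min_width=20, slack=0)
Line 3: ['by', 'diamond', 'bedroom'] (min_width=18, slack=2)
Line 4: ['data', 'emerald', 'ocean'] (min_width=18, slack=2)
Line 5: ['if', 'high', 'one', 'knife'] (min_width=17, slack=3)
Line 6: ['bean', 'address', 'top'] (min_width=16, slack=4)
Line 7: ['curtain'] (min_width=7, slack=13)

Answer: |table message       |
|mountain electric we|
|by diamond bedroom  |
|data emerald ocean  |
|if high one knife   |
|bean address top    |
|curtain             |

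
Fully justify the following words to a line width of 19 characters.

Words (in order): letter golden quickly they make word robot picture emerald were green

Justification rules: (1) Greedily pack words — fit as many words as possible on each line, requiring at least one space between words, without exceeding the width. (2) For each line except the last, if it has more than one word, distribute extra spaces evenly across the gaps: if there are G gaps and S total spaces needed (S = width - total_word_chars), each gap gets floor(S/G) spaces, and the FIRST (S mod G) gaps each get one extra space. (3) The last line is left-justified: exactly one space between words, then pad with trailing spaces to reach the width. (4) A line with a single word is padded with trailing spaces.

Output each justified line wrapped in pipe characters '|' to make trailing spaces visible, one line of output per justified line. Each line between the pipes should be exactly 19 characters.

Answer: |letter       golden|
|quickly  they  make|
|word  robot picture|
|emerald were green |

Derivation:
Line 1: ['letter', 'golden'] (min_width=13, slack=6)
Line 2: ['quickly', 'they', 'make'] (min_width=17, slack=2)
Line 3: ['word', 'robot', 'picture'] (min_width=18, slack=1)
Line 4: ['emerald', 'were', 'green'] (min_width=18, slack=1)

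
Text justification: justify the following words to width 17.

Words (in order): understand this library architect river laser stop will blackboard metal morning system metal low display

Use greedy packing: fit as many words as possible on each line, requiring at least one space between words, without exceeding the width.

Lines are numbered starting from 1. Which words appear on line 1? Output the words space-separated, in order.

Line 1: ['understand', 'this'] (min_width=15, slack=2)
Line 2: ['library', 'architect'] (min_width=17, slack=0)
Line 3: ['river', 'laser', 'stop'] (min_width=16, slack=1)
Line 4: ['will', 'blackboard'] (min_width=15, slack=2)
Line 5: ['metal', 'morning'] (min_width=13, slack=4)
Line 6: ['system', 'metal', 'low'] (min_width=16, slack=1)
Line 7: ['display'] (min_width=7, slack=10)

Answer: understand this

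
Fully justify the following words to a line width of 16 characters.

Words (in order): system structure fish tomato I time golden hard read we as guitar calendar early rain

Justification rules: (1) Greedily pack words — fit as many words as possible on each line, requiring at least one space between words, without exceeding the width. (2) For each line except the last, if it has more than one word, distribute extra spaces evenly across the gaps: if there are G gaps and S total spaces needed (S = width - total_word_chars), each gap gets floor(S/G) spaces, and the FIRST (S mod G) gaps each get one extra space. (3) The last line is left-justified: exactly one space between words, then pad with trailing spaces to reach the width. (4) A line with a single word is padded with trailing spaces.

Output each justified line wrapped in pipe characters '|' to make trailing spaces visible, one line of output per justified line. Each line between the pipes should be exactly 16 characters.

Line 1: ['system', 'structure'] (min_width=16, slack=0)
Line 2: ['fish', 'tomato', 'I'] (min_width=13, slack=3)
Line 3: ['time', 'golden', 'hard'] (min_width=16, slack=0)
Line 4: ['read', 'we', 'as'] (min_width=10, slack=6)
Line 5: ['guitar', 'calendar'] (min_width=15, slack=1)
Line 6: ['early', 'rain'] (min_width=10, slack=6)

Answer: |system structure|
|fish   tomato  I|
|time golden hard|
|read    we    as|
|guitar  calendar|
|early rain      |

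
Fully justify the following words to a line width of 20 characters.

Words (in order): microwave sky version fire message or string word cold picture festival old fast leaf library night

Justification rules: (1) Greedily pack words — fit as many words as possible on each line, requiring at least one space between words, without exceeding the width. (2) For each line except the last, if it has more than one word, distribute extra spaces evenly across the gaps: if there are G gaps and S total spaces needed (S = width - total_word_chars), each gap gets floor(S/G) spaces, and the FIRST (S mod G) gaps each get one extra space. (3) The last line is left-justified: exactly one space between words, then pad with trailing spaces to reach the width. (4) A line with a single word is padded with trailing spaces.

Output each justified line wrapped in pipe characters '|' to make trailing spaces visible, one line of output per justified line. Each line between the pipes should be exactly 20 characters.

Line 1: ['microwave', 'sky'] (min_width=13, slack=7)
Line 2: ['version', 'fire', 'message'] (min_width=20, slack=0)
Line 3: ['or', 'string', 'word', 'cold'] (min_width=19, slack=1)
Line 4: ['picture', 'festival', 'old'] (min_width=20, slack=0)
Line 5: ['fast', 'leaf', 'library'] (min_width=17, slack=3)
Line 6: ['night'] (min_width=5, slack=15)

Answer: |microwave        sky|
|version fire message|
|or  string word cold|
|picture festival old|
|fast   leaf  library|
|night               |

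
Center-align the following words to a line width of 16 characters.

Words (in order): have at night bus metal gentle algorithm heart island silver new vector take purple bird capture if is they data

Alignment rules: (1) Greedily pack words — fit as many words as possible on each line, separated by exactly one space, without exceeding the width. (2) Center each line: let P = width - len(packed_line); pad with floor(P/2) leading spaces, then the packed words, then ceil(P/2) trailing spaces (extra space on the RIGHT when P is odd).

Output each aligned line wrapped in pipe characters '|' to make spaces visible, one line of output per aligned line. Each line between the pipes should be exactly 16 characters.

Answer: | have at night  |
|bus metal gentle|
|algorithm heart |
| island silver  |
|new vector take |
|  purple bird   |
| capture if is  |
|   they data    |

Derivation:
Line 1: ['have', 'at', 'night'] (min_width=13, slack=3)
Line 2: ['bus', 'metal', 'gentle'] (min_width=16, slack=0)
Line 3: ['algorithm', 'heart'] (min_width=15, slack=1)
Line 4: ['island', 'silver'] (min_width=13, slack=3)
Line 5: ['new', 'vector', 'take'] (min_width=15, slack=1)
Line 6: ['purple', 'bird'] (min_width=11, slack=5)
Line 7: ['capture', 'if', 'is'] (min_width=13, slack=3)
Line 8: ['they', 'data'] (min_width=9, slack=7)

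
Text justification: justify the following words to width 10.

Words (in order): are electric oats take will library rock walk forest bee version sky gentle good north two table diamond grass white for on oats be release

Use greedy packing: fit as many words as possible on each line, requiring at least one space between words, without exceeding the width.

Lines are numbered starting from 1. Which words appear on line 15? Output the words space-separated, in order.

Line 1: ['are'] (min_width=3, slack=7)
Line 2: ['electric'] (min_width=8, slack=2)
Line 3: ['oats', 'take'] (min_width=9, slack=1)
Line 4: ['will'] (min_width=4, slack=6)
Line 5: ['library'] (min_width=7, slack=3)
Line 6: ['rock', 'walk'] (min_width=9, slack=1)
Line 7: ['forest', 'bee'] (min_width=10, slack=0)
Line 8: ['version'] (min_width=7, slack=3)
Line 9: ['sky', 'gentle'] (min_width=10, slack=0)
Line 10: ['good', 'north'] (min_width=10, slack=0)
Line 11: ['two', 'table'] (min_width=9, slack=1)
Line 12: ['diamond'] (min_width=7, slack=3)
Line 13: ['grass'] (min_width=5, slack=5)
Line 14: ['white', 'for'] (min_width=9, slack=1)
Line 15: ['on', 'oats', 'be'] (min_width=10, slack=0)
Line 16: ['release'] (min_width=7, slack=3)

Answer: on oats be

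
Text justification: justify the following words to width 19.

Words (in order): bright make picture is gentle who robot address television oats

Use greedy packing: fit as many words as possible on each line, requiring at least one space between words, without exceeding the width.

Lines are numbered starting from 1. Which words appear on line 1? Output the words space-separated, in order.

Line 1: ['bright', 'make', 'picture'] (min_width=19, slack=0)
Line 2: ['is', 'gentle', 'who', 'robot'] (min_width=19, slack=0)
Line 3: ['address', 'television'] (min_width=18, slack=1)
Line 4: ['oats'] (min_width=4, slack=15)

Answer: bright make picture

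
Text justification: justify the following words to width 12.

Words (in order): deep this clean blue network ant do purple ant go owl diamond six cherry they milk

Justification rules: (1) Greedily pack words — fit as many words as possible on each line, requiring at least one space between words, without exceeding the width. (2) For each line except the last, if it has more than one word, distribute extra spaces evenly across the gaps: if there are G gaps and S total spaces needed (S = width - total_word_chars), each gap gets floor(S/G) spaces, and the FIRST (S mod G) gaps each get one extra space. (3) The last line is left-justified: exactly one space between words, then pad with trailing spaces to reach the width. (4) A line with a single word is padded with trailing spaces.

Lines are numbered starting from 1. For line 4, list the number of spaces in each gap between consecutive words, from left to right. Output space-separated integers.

Answer: 4

Derivation:
Line 1: ['deep', 'this'] (min_width=9, slack=3)
Line 2: ['clean', 'blue'] (min_width=10, slack=2)
Line 3: ['network', 'ant'] (min_width=11, slack=1)
Line 4: ['do', 'purple'] (min_width=9, slack=3)
Line 5: ['ant', 'go', 'owl'] (min_width=10, slack=2)
Line 6: ['diamond', 'six'] (min_width=11, slack=1)
Line 7: ['cherry', 'they'] (min_width=11, slack=1)
Line 8: ['milk'] (min_width=4, slack=8)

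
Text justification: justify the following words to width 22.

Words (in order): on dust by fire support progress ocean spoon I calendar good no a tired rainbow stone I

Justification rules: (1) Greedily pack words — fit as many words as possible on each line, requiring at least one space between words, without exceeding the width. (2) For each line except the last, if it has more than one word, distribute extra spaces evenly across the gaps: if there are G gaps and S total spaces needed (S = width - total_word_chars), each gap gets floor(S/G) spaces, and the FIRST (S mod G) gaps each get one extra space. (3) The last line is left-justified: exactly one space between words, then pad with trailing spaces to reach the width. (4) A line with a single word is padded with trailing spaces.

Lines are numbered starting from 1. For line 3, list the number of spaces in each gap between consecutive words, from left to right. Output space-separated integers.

Line 1: ['on', 'dust', 'by', 'fire'] (min_width=15, slack=7)
Line 2: ['support', 'progress', 'ocean'] (min_width=22, slack=0)
Line 3: ['spoon', 'I', 'calendar', 'good'] (min_width=21, slack=1)
Line 4: ['no', 'a', 'tired', 'rainbow'] (min_width=18, slack=4)
Line 5: ['stone', 'I'] (min_width=7, slack=15)

Answer: 2 1 1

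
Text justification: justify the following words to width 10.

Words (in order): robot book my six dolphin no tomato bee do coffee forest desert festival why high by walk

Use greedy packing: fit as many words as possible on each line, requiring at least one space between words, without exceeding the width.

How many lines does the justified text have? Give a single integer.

Line 1: ['robot', 'book'] (min_width=10, slack=0)
Line 2: ['my', 'six'] (min_width=6, slack=4)
Line 3: ['dolphin', 'no'] (min_width=10, slack=0)
Line 4: ['tomato', 'bee'] (min_width=10, slack=0)
Line 5: ['do', 'coffee'] (min_width=9, slack=1)
Line 6: ['forest'] (min_width=6, slack=4)
Line 7: ['desert'] (min_width=6, slack=4)
Line 8: ['festival'] (min_width=8, slack=2)
Line 9: ['why', 'high'] (min_width=8, slack=2)
Line 10: ['by', 'walk'] (min_width=7, slack=3)
Total lines: 10

Answer: 10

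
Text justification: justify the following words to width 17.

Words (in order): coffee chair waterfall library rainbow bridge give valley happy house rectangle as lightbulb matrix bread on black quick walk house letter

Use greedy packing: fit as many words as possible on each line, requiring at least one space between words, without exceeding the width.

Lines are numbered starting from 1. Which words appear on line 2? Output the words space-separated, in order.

Answer: waterfall library

Derivation:
Line 1: ['coffee', 'chair'] (min_width=12, slack=5)
Line 2: ['waterfall', 'library'] (min_width=17, slack=0)
Line 3: ['rainbow', 'bridge'] (min_width=14, slack=3)
Line 4: ['give', 'valley', 'happy'] (min_width=17, slack=0)
Line 5: ['house', 'rectangle'] (min_width=15, slack=2)
Line 6: ['as', 'lightbulb'] (min_width=12, slack=5)
Line 7: ['matrix', 'bread', 'on'] (min_width=15, slack=2)
Line 8: ['black', 'quick', 'walk'] (min_width=16, slack=1)
Line 9: ['house', 'letter'] (min_width=12, slack=5)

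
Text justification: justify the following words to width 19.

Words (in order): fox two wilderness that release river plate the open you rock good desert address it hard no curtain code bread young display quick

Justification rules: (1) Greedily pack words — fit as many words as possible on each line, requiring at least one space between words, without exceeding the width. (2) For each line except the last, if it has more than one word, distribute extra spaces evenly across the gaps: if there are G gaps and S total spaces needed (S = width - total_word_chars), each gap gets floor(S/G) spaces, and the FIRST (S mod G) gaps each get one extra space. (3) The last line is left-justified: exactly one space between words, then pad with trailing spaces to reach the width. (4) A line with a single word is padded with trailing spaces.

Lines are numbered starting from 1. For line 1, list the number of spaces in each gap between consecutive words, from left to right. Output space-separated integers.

Answer: 2 1

Derivation:
Line 1: ['fox', 'two', 'wilderness'] (min_width=18, slack=1)
Line 2: ['that', 'release', 'river'] (min_width=18, slack=1)
Line 3: ['plate', 'the', 'open', 'you'] (min_width=18, slack=1)
Line 4: ['rock', 'good', 'desert'] (min_width=16, slack=3)
Line 5: ['address', 'it', 'hard', 'no'] (min_width=18, slack=1)
Line 6: ['curtain', 'code', 'bread'] (min_width=18, slack=1)
Line 7: ['young', 'display', 'quick'] (min_width=19, slack=0)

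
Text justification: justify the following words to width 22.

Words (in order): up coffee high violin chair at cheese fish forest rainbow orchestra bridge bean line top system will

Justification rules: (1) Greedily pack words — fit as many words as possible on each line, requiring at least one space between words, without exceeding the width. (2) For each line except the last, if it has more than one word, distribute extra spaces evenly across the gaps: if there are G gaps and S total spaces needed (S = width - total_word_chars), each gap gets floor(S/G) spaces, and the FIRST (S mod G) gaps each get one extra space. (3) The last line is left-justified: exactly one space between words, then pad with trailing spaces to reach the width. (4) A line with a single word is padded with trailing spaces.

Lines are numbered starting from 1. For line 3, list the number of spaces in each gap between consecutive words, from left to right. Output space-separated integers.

Answer: 9

Derivation:
Line 1: ['up', 'coffee', 'high', 'violin'] (min_width=21, slack=1)
Line 2: ['chair', 'at', 'cheese', 'fish'] (min_width=20, slack=2)
Line 3: ['forest', 'rainbow'] (min_width=14, slack=8)
Line 4: ['orchestra', 'bridge', 'bean'] (min_width=21, slack=1)
Line 5: ['line', 'top', 'system', 'will'] (min_width=20, slack=2)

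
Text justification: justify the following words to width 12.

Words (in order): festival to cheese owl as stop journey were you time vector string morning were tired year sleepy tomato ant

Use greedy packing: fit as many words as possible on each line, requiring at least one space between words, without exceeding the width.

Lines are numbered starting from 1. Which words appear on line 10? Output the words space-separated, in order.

Line 1: ['festival', 'to'] (min_width=11, slack=1)
Line 2: ['cheese', 'owl'] (min_width=10, slack=2)
Line 3: ['as', 'stop'] (min_width=7, slack=5)
Line 4: ['journey', 'were'] (min_width=12, slack=0)
Line 5: ['you', 'time'] (min_width=8, slack=4)
Line 6: ['vector'] (min_width=6, slack=6)
Line 7: ['string'] (min_width=6, slack=6)
Line 8: ['morning', 'were'] (min_width=12, slack=0)
Line 9: ['tired', 'year'] (min_width=10, slack=2)
Line 10: ['sleepy'] (min_width=6, slack=6)
Line 11: ['tomato', 'ant'] (min_width=10, slack=2)

Answer: sleepy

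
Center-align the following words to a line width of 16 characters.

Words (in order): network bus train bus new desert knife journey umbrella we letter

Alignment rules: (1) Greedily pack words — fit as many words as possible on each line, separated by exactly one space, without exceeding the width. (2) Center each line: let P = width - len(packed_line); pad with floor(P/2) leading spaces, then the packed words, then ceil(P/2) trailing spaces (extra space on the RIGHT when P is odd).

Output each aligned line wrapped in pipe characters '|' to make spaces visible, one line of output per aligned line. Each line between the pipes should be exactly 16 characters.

Line 1: ['network', 'bus'] (min_width=11, slack=5)
Line 2: ['train', 'bus', 'new'] (min_width=13, slack=3)
Line 3: ['desert', 'knife'] (min_width=12, slack=4)
Line 4: ['journey', 'umbrella'] (min_width=16, slack=0)
Line 5: ['we', 'letter'] (min_width=9, slack=7)

Answer: |  network bus   |
| train bus new  |
|  desert knife  |
|journey umbrella|
|   we letter    |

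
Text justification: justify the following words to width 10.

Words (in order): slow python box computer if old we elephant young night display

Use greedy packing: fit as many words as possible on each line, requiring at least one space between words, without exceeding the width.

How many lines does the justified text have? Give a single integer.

Answer: 8

Derivation:
Line 1: ['slow'] (min_width=4, slack=6)
Line 2: ['python', 'box'] (min_width=10, slack=0)
Line 3: ['computer'] (min_width=8, slack=2)
Line 4: ['if', 'old', 'we'] (min_width=9, slack=1)
Line 5: ['elephant'] (min_width=8, slack=2)
Line 6: ['young'] (min_width=5, slack=5)
Line 7: ['night'] (min_width=5, slack=5)
Line 8: ['display'] (min_width=7, slack=3)
Total lines: 8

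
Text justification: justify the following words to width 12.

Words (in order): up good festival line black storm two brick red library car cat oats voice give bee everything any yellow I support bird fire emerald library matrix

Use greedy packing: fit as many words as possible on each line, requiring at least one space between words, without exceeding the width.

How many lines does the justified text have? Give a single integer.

Line 1: ['up', 'good'] (min_width=7, slack=5)
Line 2: ['festival'] (min_width=8, slack=4)
Line 3: ['line', 'black'] (min_width=10, slack=2)
Line 4: ['storm', 'two'] (min_width=9, slack=3)
Line 5: ['brick', 'red'] (min_width=9, slack=3)
Line 6: ['library', 'car'] (min_width=11, slack=1)
Line 7: ['cat', 'oats'] (min_width=8, slack=4)
Line 8: ['voice', 'give'] (min_width=10, slack=2)
Line 9: ['bee'] (min_width=3, slack=9)
Line 10: ['everything'] (min_width=10, slack=2)
Line 11: ['any', 'yellow', 'I'] (min_width=12, slack=0)
Line 12: ['support', 'bird'] (min_width=12, slack=0)
Line 13: ['fire', 'emerald'] (min_width=12, slack=0)
Line 14: ['library'] (min_width=7, slack=5)
Line 15: ['matrix'] (min_width=6, slack=6)
Total lines: 15

Answer: 15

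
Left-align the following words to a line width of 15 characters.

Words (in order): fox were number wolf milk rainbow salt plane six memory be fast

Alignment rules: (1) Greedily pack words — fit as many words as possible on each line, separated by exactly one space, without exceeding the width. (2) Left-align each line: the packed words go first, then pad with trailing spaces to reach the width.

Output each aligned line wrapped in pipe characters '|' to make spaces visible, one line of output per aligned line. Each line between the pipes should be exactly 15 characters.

Line 1: ['fox', 'were', 'number'] (min_width=15, slack=0)
Line 2: ['wolf', 'milk'] (min_width=9, slack=6)
Line 3: ['rainbow', 'salt'] (min_width=12, slack=3)
Line 4: ['plane', 'six'] (min_width=9, slack=6)
Line 5: ['memory', 'be', 'fast'] (min_width=14, slack=1)

Answer: |fox were number|
|wolf milk      |
|rainbow salt   |
|plane six      |
|memory be fast |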